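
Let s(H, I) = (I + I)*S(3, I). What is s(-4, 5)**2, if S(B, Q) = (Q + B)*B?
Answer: 57600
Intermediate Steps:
S(B, Q) = B*(B + Q) (S(B, Q) = (B + Q)*B = B*(B + Q))
s(H, I) = 2*I*(9 + 3*I) (s(H, I) = (I + I)*(3*(3 + I)) = (2*I)*(9 + 3*I) = 2*I*(9 + 3*I))
s(-4, 5)**2 = (6*5*(3 + 5))**2 = (6*5*8)**2 = 240**2 = 57600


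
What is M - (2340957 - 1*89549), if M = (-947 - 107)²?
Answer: -1140492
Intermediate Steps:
M = 1110916 (M = (-1054)² = 1110916)
M - (2340957 - 1*89549) = 1110916 - (2340957 - 1*89549) = 1110916 - (2340957 - 89549) = 1110916 - 1*2251408 = 1110916 - 2251408 = -1140492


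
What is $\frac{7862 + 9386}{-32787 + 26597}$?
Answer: $- \frac{8624}{3095} \approx -2.7864$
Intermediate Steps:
$\frac{7862 + 9386}{-32787 + 26597} = \frac{17248}{-6190} = 17248 \left(- \frac{1}{6190}\right) = - \frac{8624}{3095}$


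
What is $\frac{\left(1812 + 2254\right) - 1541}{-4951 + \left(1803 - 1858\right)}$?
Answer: $- \frac{2525}{5006} \approx -0.50439$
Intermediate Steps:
$\frac{\left(1812 + 2254\right) - 1541}{-4951 + \left(1803 - 1858\right)} = \frac{4066 - 1541}{-4951 - 55} = \frac{4066 - 1541}{-5006} = 2525 \left(- \frac{1}{5006}\right) = - \frac{2525}{5006}$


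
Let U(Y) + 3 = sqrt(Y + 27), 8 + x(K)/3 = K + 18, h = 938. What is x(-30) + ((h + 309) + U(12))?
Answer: 1184 + sqrt(39) ≈ 1190.2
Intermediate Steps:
x(K) = 30 + 3*K (x(K) = -24 + 3*(K + 18) = -24 + 3*(18 + K) = -24 + (54 + 3*K) = 30 + 3*K)
U(Y) = -3 + sqrt(27 + Y) (U(Y) = -3 + sqrt(Y + 27) = -3 + sqrt(27 + Y))
x(-30) + ((h + 309) + U(12)) = (30 + 3*(-30)) + ((938 + 309) + (-3 + sqrt(27 + 12))) = (30 - 90) + (1247 + (-3 + sqrt(39))) = -60 + (1244 + sqrt(39)) = 1184 + sqrt(39)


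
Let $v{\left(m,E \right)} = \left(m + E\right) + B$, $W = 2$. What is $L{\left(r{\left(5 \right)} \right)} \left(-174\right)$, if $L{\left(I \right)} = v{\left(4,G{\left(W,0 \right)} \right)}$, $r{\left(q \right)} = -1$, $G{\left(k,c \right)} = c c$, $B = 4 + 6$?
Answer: $-2436$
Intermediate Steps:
$B = 10$
$G{\left(k,c \right)} = c^{2}$
$v{\left(m,E \right)} = 10 + E + m$ ($v{\left(m,E \right)} = \left(m + E\right) + 10 = \left(E + m\right) + 10 = 10 + E + m$)
$L{\left(I \right)} = 14$ ($L{\left(I \right)} = 10 + 0^{2} + 4 = 10 + 0 + 4 = 14$)
$L{\left(r{\left(5 \right)} \right)} \left(-174\right) = 14 \left(-174\right) = -2436$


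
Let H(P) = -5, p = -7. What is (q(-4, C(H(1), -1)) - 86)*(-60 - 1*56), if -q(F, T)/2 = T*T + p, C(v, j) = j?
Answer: 8584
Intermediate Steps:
q(F, T) = 14 - 2*T² (q(F, T) = -2*(T*T - 7) = -2*(T² - 7) = -2*(-7 + T²) = 14 - 2*T²)
(q(-4, C(H(1), -1)) - 86)*(-60 - 1*56) = ((14 - 2*(-1)²) - 86)*(-60 - 1*56) = ((14 - 2*1) - 86)*(-60 - 56) = ((14 - 2) - 86)*(-116) = (12 - 86)*(-116) = -74*(-116) = 8584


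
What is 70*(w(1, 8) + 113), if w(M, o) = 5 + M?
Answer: 8330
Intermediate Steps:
70*(w(1, 8) + 113) = 70*((5 + 1) + 113) = 70*(6 + 113) = 70*119 = 8330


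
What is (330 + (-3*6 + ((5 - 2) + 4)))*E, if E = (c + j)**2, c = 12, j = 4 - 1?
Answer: 71775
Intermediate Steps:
j = 3
E = 225 (E = (12 + 3)**2 = 15**2 = 225)
(330 + (-3*6 + ((5 - 2) + 4)))*E = (330 + (-3*6 + ((5 - 2) + 4)))*225 = (330 + (-18 + (3 + 4)))*225 = (330 + (-18 + 7))*225 = (330 - 11)*225 = 319*225 = 71775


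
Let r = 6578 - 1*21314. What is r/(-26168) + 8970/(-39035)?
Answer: 8512320/25536697 ≈ 0.33334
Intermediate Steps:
r = -14736 (r = 6578 - 21314 = -14736)
r/(-26168) + 8970/(-39035) = -14736/(-26168) + 8970/(-39035) = -14736*(-1/26168) + 8970*(-1/39035) = 1842/3271 - 1794/7807 = 8512320/25536697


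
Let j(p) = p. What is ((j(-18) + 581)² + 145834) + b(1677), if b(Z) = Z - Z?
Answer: 462803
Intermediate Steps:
b(Z) = 0
((j(-18) + 581)² + 145834) + b(1677) = ((-18 + 581)² + 145834) + 0 = (563² + 145834) + 0 = (316969 + 145834) + 0 = 462803 + 0 = 462803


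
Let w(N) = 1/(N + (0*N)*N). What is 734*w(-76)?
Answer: -367/38 ≈ -9.6579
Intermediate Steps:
w(N) = 1/N (w(N) = 1/(N + 0*N) = 1/(N + 0) = 1/N)
734*w(-76) = 734/(-76) = 734*(-1/76) = -367/38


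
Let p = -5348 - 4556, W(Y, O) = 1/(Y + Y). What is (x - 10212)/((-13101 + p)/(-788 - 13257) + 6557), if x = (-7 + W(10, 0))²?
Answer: -11419930511/7369285600 ≈ -1.5497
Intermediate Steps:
W(Y, O) = 1/(2*Y)
p = -9904
x = 19321/400 (x = (-7 + (½)/10)² = (-7 + (½)*(⅒))² = (-7 + 1/20)² = (-139/20)² = 19321/400 ≈ 48.302)
(x - 10212)/((-13101 + p)/(-788 - 13257) + 6557) = (19321/400 - 10212)/((-13101 - 9904)/(-788 - 13257) + 6557) = -4065479/(400*(-23005/(-14045) + 6557)) = -4065479/(400*(-23005*(-1/14045) + 6557)) = -4065479/(400*(4601/2809 + 6557)) = -4065479/(400*18423214/2809) = -4065479/400*2809/18423214 = -11419930511/7369285600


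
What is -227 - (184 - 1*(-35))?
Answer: -446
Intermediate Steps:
-227 - (184 - 1*(-35)) = -227 - (184 + 35) = -227 - 1*219 = -227 - 219 = -446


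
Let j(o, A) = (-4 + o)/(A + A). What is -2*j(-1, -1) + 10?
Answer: 5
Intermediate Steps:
j(o, A) = (-4 + o)/(2*A) (j(o, A) = (-4 + o)/((2*A)) = (-4 + o)*(1/(2*A)) = (-4 + o)/(2*A))
-2*j(-1, -1) + 10 = -(-4 - 1)/(-1) + 10 = -(-1)*(-5) + 10 = -2*5/2 + 10 = -5 + 10 = 5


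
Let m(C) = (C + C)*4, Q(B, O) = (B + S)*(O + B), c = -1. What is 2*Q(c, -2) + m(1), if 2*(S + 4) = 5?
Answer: 23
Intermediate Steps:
S = -3/2 (S = -4 + (1/2)*5 = -4 + 5/2 = -3/2 ≈ -1.5000)
Q(B, O) = (-3/2 + B)*(B + O) (Q(B, O) = (B - 3/2)*(O + B) = (-3/2 + B)*(B + O))
m(C) = 8*C (m(C) = (2*C)*4 = 8*C)
2*Q(c, -2) + m(1) = 2*((-1)**2 - 3/2*(-1) - 3/2*(-2) - 1*(-2)) + 8*1 = 2*(1 + 3/2 + 3 + 2) + 8 = 2*(15/2) + 8 = 15 + 8 = 23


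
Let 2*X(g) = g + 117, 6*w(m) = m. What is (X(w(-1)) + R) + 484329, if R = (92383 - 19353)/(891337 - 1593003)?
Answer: 2039268648437/4209996 ≈ 4.8439e+5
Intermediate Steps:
w(m) = m/6
R = -36515/350833 (R = 73030/(-701666) = 73030*(-1/701666) = -36515/350833 ≈ -0.10408)
X(g) = 117/2 + g/2 (X(g) = (g + 117)/2 = (117 + g)/2 = 117/2 + g/2)
(X(w(-1)) + R) + 484329 = ((117/2 + ((⅙)*(-1))/2) - 36515/350833) + 484329 = ((117/2 + (½)*(-⅙)) - 36515/350833) + 484329 = ((117/2 - 1/12) - 36515/350833) + 484329 = (701/12 - 36515/350833) + 484329 = 245495753/4209996 + 484329 = 2039268648437/4209996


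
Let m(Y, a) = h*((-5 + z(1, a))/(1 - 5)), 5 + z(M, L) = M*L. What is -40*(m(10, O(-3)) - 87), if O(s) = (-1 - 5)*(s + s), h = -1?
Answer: 3220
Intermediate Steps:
z(M, L) = -5 + L*M (z(M, L) = -5 + M*L = -5 + L*M)
O(s) = -12*s
m(Y, a) = -5/2 + a/4 (m(Y, a) = -(-5 + (-5 + a*1))/(1 - 5) = -(-5 + (-5 + a))/(-4) = -(-10 + a)*(-1)/4 = -(5/2 - a/4) = -5/2 + a/4)
-40*(m(10, O(-3)) - 87) = -40*((-5/2 + (-12*(-3))/4) - 87) = -40*((-5/2 + (¼)*36) - 87) = -40*((-5/2 + 9) - 87) = -40*(13/2 - 87) = -40*(-161/2) = 3220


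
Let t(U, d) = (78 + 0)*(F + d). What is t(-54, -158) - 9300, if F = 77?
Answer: -15618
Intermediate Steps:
t(U, d) = 6006 + 78*d (t(U, d) = (78 + 0)*(77 + d) = 78*(77 + d) = 6006 + 78*d)
t(-54, -158) - 9300 = (6006 + 78*(-158)) - 9300 = (6006 - 12324) - 9300 = -6318 - 9300 = -15618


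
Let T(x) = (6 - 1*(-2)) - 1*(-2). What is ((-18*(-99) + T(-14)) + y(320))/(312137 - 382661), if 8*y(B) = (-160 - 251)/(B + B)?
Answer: -9174629/361082880 ≈ -0.025409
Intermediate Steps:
T(x) = 10 (T(x) = (6 + 2) + 2 = 8 + 2 = 10)
y(B) = -411/(16*B) (y(B) = ((-160 - 251)/(B + B))/8 = (-411*1/(2*B))/8 = (-411/(2*B))/8 = -411/(16*B))
((-18*(-99) + T(-14)) + y(320))/(312137 - 382661) = ((-18*(-99) + 10) - 411/16/320)/(312137 - 382661) = ((1782 + 10) - 411/16*1/320)/(-70524) = (1792 - 411/5120)*(-1/70524) = (9174629/5120)*(-1/70524) = -9174629/361082880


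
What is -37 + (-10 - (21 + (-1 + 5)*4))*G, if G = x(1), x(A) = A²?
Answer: -84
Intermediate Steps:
G = 1 (G = 1² = 1)
-37 + (-10 - (21 + (-1 + 5)*4))*G = -37 + (-10 - (21 + (-1 + 5)*4))*1 = -37 + (-10 - (21 + 4*4))*1 = -37 + (-10 - (21 + 16))*1 = -37 + (-10 - 1*37)*1 = -37 + (-10 - 37)*1 = -37 - 47*1 = -37 - 47 = -84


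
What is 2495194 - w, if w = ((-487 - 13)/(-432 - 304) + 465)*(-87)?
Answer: 466570291/184 ≈ 2.5357e+6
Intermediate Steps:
w = -7454595/184 (w = (-500/(-736) + 465)*(-87) = (-500*(-1/736) + 465)*(-87) = (125/184 + 465)*(-87) = (85685/184)*(-87) = -7454595/184 ≈ -40514.)
2495194 - w = 2495194 - 1*(-7454595/184) = 2495194 + 7454595/184 = 466570291/184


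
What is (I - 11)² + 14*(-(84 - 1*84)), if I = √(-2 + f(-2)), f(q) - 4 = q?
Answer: 121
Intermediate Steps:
f(q) = 4 + q
I = 0 (I = √(-2 + (4 - 2)) = √(-2 + 2) = √0 = 0)
(I - 11)² + 14*(-(84 - 1*84)) = (0 - 11)² + 14*(-(84 - 1*84)) = (-11)² + 14*(-(84 - 84)) = 121 + 14*(-1*0) = 121 + 14*0 = 121 + 0 = 121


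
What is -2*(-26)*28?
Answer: 1456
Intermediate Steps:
-2*(-26)*28 = 52*28 = 1456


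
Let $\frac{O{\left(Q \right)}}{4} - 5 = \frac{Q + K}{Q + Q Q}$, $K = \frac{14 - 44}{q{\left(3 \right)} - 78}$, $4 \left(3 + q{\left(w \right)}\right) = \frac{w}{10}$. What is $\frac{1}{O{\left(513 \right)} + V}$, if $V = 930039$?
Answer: $\frac{142256439}{132306882507755} \approx 1.0752 \cdot 10^{-6}$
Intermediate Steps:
$q{\left(w \right)} = -3 + \frac{w}{40}$ ($q{\left(w \right)} = -3 + \frac{w \frac{1}{10}}{4} = -3 + \frac{\frac{1}{10} w}{4} = -3 + \frac{w}{40}$)
$K = \frac{400}{1079}$ ($K = \frac{14 - 44}{\left(-3 + \frac{1}{40} \cdot 3\right) - 78} = - \frac{30}{\left(-3 + \frac{3}{40}\right) - 78} = - \frac{30}{- \frac{117}{40} - 78} = - \frac{30}{- \frac{3237}{40}} = \left(-30\right) \left(- \frac{40}{3237}\right) = \frac{400}{1079} \approx 0.37071$)
$O{\left(Q \right)} = 20 + \frac{4 \left(\frac{400}{1079} + Q\right)}{Q + Q^{2}}$ ($O{\left(Q \right)} = 20 + 4 \frac{Q + \frac{400}{1079}}{Q + Q Q} = 20 + 4 \frac{\frac{400}{1079} + Q}{Q + Q^{2}} = 20 + \frac{4 \left(\frac{400}{1079} + Q\right)}{Q + Q^{2}}$)
$\frac{1}{O{\left(513 \right)} + V} = \frac{1}{\frac{4 \left(400 + 5395 \cdot 513^{2} + 6474 \cdot 513\right)}{1079 \cdot 513 \left(1 + 513\right)} + 930039} = \frac{1}{\frac{4}{1079} \cdot \frac{1}{513} \cdot \frac{1}{514} \left(400 + 5395 \cdot 263169 + 3321162\right) + 930039} = \frac{1}{\frac{4}{1079} \cdot \frac{1}{513} \cdot \frac{1}{514} \left(400 + 1419796755 + 3321162\right) + 930039} = \frac{1}{\frac{4}{1079} \cdot \frac{1}{513} \cdot \frac{1}{514} \cdot 1423118317 + 930039} = \frac{1}{\frac{2846236634}{142256439} + 930039} = \frac{1}{\frac{132306882507755}{142256439}} = \frac{142256439}{132306882507755}$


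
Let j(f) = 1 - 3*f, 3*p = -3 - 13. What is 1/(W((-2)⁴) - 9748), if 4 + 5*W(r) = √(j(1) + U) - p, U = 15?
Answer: -2193240/21379118539 - 45*√13/21379118539 ≈ -0.00010260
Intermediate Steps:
p = -16/3 (p = (-3 - 13)/3 = (⅓)*(-16) = -16/3 ≈ -5.3333)
W(r) = 4/15 + √13/5 (W(r) = -⅘ + (√((1 - 3*1) + 15) - 1*(-16/3))/5 = -⅘ + (√((1 - 3) + 15) + 16/3)/5 = -⅘ + (√(-2 + 15) + 16/3)/5 = -⅘ + (√13 + 16/3)/5 = -⅘ + (16/3 + √13)/5 = -⅘ + (16/15 + √13/5) = 4/15 + √13/5)
1/(W((-2)⁴) - 9748) = 1/((4/15 + √13/5) - 9748) = 1/(-146216/15 + √13/5)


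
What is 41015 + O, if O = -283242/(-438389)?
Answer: 17980808077/438389 ≈ 41016.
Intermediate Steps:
O = 283242/438389 (O = -283242*(-1/438389) = 283242/438389 ≈ 0.64610)
41015 + O = 41015 + 283242/438389 = 17980808077/438389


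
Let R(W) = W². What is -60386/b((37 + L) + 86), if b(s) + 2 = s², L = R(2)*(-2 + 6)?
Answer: -60386/19319 ≈ -3.1257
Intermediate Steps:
L = 16 (L = 2²*(-2 + 6) = 4*4 = 16)
b(s) = -2 + s²
-60386/b((37 + L) + 86) = -60386/(-2 + ((37 + 16) + 86)²) = -60386/(-2 + (53 + 86)²) = -60386/(-2 + 139²) = -60386/(-2 + 19321) = -60386/19319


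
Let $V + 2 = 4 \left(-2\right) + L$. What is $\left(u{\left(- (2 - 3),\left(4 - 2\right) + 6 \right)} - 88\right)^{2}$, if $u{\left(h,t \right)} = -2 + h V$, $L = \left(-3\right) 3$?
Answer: $11881$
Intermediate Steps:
$L = -9$
$V = -19$ ($V = -2 + \left(4 \left(-2\right) - 9\right) = -2 - 17 = -19$)
$u{\left(h,t \right)} = -2 - 19 h$ ($u{\left(h,t \right)} = -2 + h \left(-19\right) = -2 - 19 h$)
$\left(u{\left(- (2 - 3),\left(4 - 2\right) + 6 \right)} - 88\right)^{2} = \left(\left(-2 - 19 \left(- (2 - 3)\right)\right) - 88\right)^{2} = \left(\left(-2 - 19 \left(\left(-1\right) \left(-1\right)\right)\right) - 88\right)^{2} = \left(\left(-2 - 19\right) - 88\right)^{2} = \left(-21 - 88\right)^{2} = \left(-109\right)^{2} = 11881$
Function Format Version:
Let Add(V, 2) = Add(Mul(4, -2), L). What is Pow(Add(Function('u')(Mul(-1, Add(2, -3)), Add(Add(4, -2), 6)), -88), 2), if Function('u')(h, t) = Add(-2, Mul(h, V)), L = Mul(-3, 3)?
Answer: 11881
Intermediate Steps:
L = -9
V = -19 (V = Add(-2, Add(Mul(4, -2), -9)) = Add(-2, Add(-8, -9)) = Add(-2, -17) = -19)
Function('u')(h, t) = Add(-2, Mul(-19, h)) (Function('u')(h, t) = Add(-2, Mul(h, -19)) = Add(-2, Mul(-19, h)))
Pow(Add(Function('u')(Mul(-1, Add(2, -3)), Add(Add(4, -2), 6)), -88), 2) = Pow(Add(Add(-2, Mul(-19, Mul(-1, Add(2, -3)))), -88), 2) = Pow(Add(Add(-2, Mul(-19, Mul(-1, -1))), -88), 2) = Pow(Add(Add(-2, Mul(-19, 1)), -88), 2) = Pow(Add(Add(-2, -19), -88), 2) = Pow(Add(-21, -88), 2) = Pow(-109, 2) = 11881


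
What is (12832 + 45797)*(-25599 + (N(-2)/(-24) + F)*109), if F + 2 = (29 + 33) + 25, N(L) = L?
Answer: -3828454157/4 ≈ -9.5711e+8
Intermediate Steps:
F = 85 (F = -2 + ((29 + 33) + 25) = -2 + (62 + 25) = -2 + 87 = 85)
(12832 + 45797)*(-25599 + (N(-2)/(-24) + F)*109) = (12832 + 45797)*(-25599 + (-2/(-24) + 85)*109) = 58629*(-25599 + (-2*(-1/24) + 85)*109) = 58629*(-25599 + (1/12 + 85)*109) = 58629*(-25599 + (1021/12)*109) = 58629*(-25599 + 111289/12) = 58629*(-195899/12) = -3828454157/4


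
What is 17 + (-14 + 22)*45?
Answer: 377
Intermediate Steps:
17 + (-14 + 22)*45 = 17 + 8*45 = 17 + 360 = 377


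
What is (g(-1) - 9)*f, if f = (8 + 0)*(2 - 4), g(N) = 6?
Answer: 48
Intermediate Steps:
f = -16 (f = 8*(-2) = -16)
(g(-1) - 9)*f = (6 - 9)*(-16) = -3*(-16) = 48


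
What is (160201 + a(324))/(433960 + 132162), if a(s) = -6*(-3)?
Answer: 160219/566122 ≈ 0.28301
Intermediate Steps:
a(s) = 18
(160201 + a(324))/(433960 + 132162) = (160201 + 18)/(433960 + 132162) = 160219/566122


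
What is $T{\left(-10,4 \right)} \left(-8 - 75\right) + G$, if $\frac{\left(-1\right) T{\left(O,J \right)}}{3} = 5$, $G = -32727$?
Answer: $-31482$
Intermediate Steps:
$T{\left(O,J \right)} = -15$ ($T{\left(O,J \right)} = \left(-3\right) 5 = -15$)
$T{\left(-10,4 \right)} \left(-8 - 75\right) + G = - 15 \left(-8 - 75\right) - 32727 = \left(-15\right) \left(-83\right) - 32727 = 1245 - 32727 = -31482$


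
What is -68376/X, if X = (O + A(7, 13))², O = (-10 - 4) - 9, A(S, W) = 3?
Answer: -8547/50 ≈ -170.94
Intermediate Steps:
O = -23 (O = -14 - 9 = -23)
X = 400 (X = (-23 + 3)² = (-20)² = 400)
-68376/X = -68376/400 = -68376*1/400 = -8547/50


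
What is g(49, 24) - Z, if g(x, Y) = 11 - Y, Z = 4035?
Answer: -4048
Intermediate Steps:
g(49, 24) - Z = (11 - 1*24) - 1*4035 = (11 - 24) - 4035 = -13 - 4035 = -4048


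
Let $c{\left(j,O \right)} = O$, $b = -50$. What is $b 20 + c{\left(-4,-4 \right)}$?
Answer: $-1004$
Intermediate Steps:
$b 20 + c{\left(-4,-4 \right)} = \left(-50\right) 20 - 4 = -1000 - 4 = -1004$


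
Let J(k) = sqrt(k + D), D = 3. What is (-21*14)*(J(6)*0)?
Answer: 0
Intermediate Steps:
J(k) = sqrt(3 + k) (J(k) = sqrt(k + 3) = sqrt(3 + k))
(-21*14)*(J(6)*0) = (-21*14)*(sqrt(3 + 6)*0) = -294*sqrt(9)*0 = -882*0 = -294*0 = 0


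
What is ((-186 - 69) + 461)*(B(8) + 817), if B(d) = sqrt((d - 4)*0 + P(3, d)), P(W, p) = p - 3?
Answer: 168302 + 206*sqrt(5) ≈ 1.6876e+5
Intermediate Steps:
P(W, p) = -3 + p
B(d) = sqrt(-3 + d) (B(d) = sqrt((d - 4)*0 + (-3 + d)) = sqrt((-4 + d)*0 + (-3 + d)) = sqrt(0 + (-3 + d)) = sqrt(-3 + d))
((-186 - 69) + 461)*(B(8) + 817) = ((-186 - 69) + 461)*(sqrt(-3 + 8) + 817) = (-255 + 461)*(sqrt(5) + 817) = 206*(817 + sqrt(5)) = 168302 + 206*sqrt(5)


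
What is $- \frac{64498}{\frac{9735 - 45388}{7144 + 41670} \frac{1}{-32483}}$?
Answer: $- \frac{102269651698676}{35653} \approx -2.8685 \cdot 10^{9}$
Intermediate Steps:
$- \frac{64498}{\frac{9735 - 45388}{7144 + 41670} \frac{1}{-32483}} = - \frac{64498}{- \frac{35653}{48814} \left(- \frac{1}{32483}\right)} = - \frac{64498}{\left(-35653\right) \frac{1}{48814} \left(- \frac{1}{32483}\right)} = - \frac{64498}{\left(- \frac{35653}{48814}\right) \left(- \frac{1}{32483}\right)} = - \frac{64498}{\frac{35653}{1585625162}} = \left(-64498\right) \frac{1585625162}{35653} = - \frac{102269651698676}{35653}$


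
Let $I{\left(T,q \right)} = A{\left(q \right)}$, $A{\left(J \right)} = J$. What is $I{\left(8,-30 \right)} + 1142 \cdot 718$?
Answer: $819926$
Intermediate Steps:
$I{\left(T,q \right)} = q$
$I{\left(8,-30 \right)} + 1142 \cdot 718 = -30 + 1142 \cdot 718 = -30 + 819956 = 819926$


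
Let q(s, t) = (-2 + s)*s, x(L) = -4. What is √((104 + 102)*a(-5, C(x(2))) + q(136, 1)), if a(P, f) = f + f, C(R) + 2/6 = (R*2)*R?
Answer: 2*√70359/3 ≈ 176.84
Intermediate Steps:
C(R) = -⅓ + 2*R² (C(R) = -⅓ + (R*2)*R = -⅓ + (2*R)*R = -⅓ + 2*R²)
a(P, f) = 2*f
q(s, t) = s*(-2 + s)
√((104 + 102)*a(-5, C(x(2))) + q(136, 1)) = √((104 + 102)*(2*(-⅓ + 2*(-4)²)) + 136*(-2 + 136)) = √(206*(2*(-⅓ + 2*16)) + 136*134) = √(206*(2*(-⅓ + 32)) + 18224) = √(206*(2*(95/3)) + 18224) = √(206*(190/3) + 18224) = √(39140/3 + 18224) = √(93812/3) = 2*√70359/3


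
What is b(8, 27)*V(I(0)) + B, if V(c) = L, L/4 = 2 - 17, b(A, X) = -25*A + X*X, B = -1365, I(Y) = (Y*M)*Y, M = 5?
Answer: -33105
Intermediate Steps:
I(Y) = 5*Y² (I(Y) = (Y*5)*Y = (5*Y)*Y = 5*Y²)
b(A, X) = X² - 25*A (b(A, X) = -25*A + X² = X² - 25*A)
L = -60 (L = 4*(2 - 17) = 4*(-15) = -60)
V(c) = -60
b(8, 27)*V(I(0)) + B = (27² - 25*8)*(-60) - 1365 = (729 - 200)*(-60) - 1365 = 529*(-60) - 1365 = -31740 - 1365 = -33105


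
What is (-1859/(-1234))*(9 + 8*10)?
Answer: 165451/1234 ≈ 134.08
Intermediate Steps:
(-1859/(-1234))*(9 + 8*10) = (-1859*(-1/1234))*(9 + 80) = (1859/1234)*89 = 165451/1234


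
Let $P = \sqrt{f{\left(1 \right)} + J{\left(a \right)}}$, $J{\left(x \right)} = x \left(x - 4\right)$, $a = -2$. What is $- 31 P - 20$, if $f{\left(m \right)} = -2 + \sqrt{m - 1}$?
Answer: $-20 - 31 \sqrt{10} \approx -118.03$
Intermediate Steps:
$J{\left(x \right)} = x \left(-4 + x\right)$
$f{\left(m \right)} = -2 + \sqrt{-1 + m}$
$P = \sqrt{10}$ ($P = \sqrt{\left(-2 + \sqrt{-1 + 1}\right) - 2 \left(-4 - 2\right)} = \sqrt{\left(-2 + \sqrt{0}\right) - -12} = \sqrt{\left(-2 + 0\right) + 12} = \sqrt{-2 + 12} = \sqrt{10} \approx 3.1623$)
$- 31 P - 20 = - 31 \sqrt{10} - 20 = -20 - 31 \sqrt{10}$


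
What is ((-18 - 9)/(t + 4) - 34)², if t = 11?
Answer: 32041/25 ≈ 1281.6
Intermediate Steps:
((-18 - 9)/(t + 4) - 34)² = ((-18 - 9)/(11 + 4) - 34)² = (-27/15 - 34)² = (-27*1/15 - 34)² = (-9/5 - 34)² = (-179/5)² = 32041/25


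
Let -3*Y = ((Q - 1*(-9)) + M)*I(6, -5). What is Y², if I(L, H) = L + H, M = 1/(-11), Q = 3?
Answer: 17161/1089 ≈ 15.758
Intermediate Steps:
M = -1/11 ≈ -0.090909
I(L, H) = H + L
Y = -131/33 (Y = -((3 - 1*(-9)) - 1/11)*(-5 + 6)/3 = -((3 + 9) - 1/11)/3 = -(12 - 1/11)/3 = -131/33 ≈ -3.9697)
Y² = (-131/33)² = 17161/1089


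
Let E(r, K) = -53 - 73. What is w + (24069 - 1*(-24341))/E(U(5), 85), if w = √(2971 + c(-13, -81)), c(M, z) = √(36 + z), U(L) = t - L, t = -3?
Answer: -24205/63 + √(2971 + 3*I*√5) ≈ -329.7 + 0.061535*I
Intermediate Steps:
U(L) = -3 - L
E(r, K) = -126
w = √(2971 + 3*I*√5) (w = √(2971 + √(36 - 81)) = √(2971 + √(-45)) = √(2971 + 3*I*√5) ≈ 54.507 + 0.0615*I)
w + (24069 - 1*(-24341))/E(U(5), 85) = √(2971 + 3*I*√5) + (24069 - 1*(-24341))/(-126) = √(2971 + 3*I*√5) + (24069 + 24341)*(-1/126) = √(2971 + 3*I*√5) + 48410*(-1/126) = √(2971 + 3*I*√5) - 24205/63 = -24205/63 + √(2971 + 3*I*√5)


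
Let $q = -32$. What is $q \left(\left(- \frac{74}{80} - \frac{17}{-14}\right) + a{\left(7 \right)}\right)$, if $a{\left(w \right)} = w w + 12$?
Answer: $- \frac{68644}{35} \approx -1961.3$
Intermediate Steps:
$a{\left(w \right)} = 12 + w^{2}$ ($a{\left(w \right)} = w^{2} + 12 = 12 + w^{2}$)
$q \left(\left(- \frac{74}{80} - \frac{17}{-14}\right) + a{\left(7 \right)}\right) = - 32 \left(\left(- \frac{74}{80} - \frac{17}{-14}\right) + \left(12 + 7^{2}\right)\right) = - 32 \left(\left(\left(-74\right) \frac{1}{80} - - \frac{17}{14}\right) + \left(12 + 49\right)\right) = - 32 \left(\left(- \frac{37}{40} + \frac{17}{14}\right) + 61\right) = - 32 \left(\frac{81}{280} + 61\right) = \left(-32\right) \frac{17161}{280} = - \frac{68644}{35}$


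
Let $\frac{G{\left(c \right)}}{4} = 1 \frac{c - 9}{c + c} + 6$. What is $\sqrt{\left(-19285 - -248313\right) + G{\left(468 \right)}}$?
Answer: $\frac{\sqrt{154840478}}{26} \approx 478.6$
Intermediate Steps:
$G{\left(c \right)} = 24 + \frac{2 \left(-9 + c\right)}{c}$ ($G{\left(c \right)} = 4 \left(1 \frac{c - 9}{c + c} + 6\right) = 4 \left(1 \frac{-9 + c}{2 c} + 6\right) = 4 \left(\frac{-9 + c}{2 c} + 6\right) = 4 \left(6 + \frac{-9 + c}{2 c}\right) = 24 + \frac{2 \left(-9 + c\right)}{c}$)
$\sqrt{\left(-19285 - -248313\right) + G{\left(468 \right)}} = \sqrt{\left(-19285 - -248313\right) + \left(26 - \frac{18}{468}\right)} = \sqrt{\left(-19285 + 248313\right) + \left(26 - \frac{1}{26}\right)} = \sqrt{229028 + \left(26 - \frac{1}{26}\right)} = \sqrt{229028 + \frac{675}{26}} = \sqrt{\frac{5955403}{26}} = \frac{\sqrt{154840478}}{26}$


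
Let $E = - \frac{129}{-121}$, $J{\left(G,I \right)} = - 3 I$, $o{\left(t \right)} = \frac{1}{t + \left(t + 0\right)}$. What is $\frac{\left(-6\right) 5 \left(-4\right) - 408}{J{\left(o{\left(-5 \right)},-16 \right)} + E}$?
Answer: $- \frac{11616}{1979} \approx -5.8696$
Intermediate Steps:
$o{\left(t \right)} = \frac{1}{2 t}$ ($o{\left(t \right)} = \frac{1}{t + t} = \frac{1}{2 t}$)
$E = \frac{129}{121}$ ($E = \left(-129\right) \left(- \frac{1}{121}\right) = \frac{129}{121} \approx 1.0661$)
$\frac{\left(-6\right) 5 \left(-4\right) - 408}{J{\left(o{\left(-5 \right)},-16 \right)} + E} = \frac{\left(-6\right) 5 \left(-4\right) - 408}{\left(-3\right) \left(-16\right) + \frac{129}{121}} = \frac{\left(-30\right) \left(-4\right) - 408}{48 + \frac{129}{121}} = \frac{120 - 408}{\frac{5937}{121}} = \left(-288\right) \frac{121}{5937} = - \frac{11616}{1979}$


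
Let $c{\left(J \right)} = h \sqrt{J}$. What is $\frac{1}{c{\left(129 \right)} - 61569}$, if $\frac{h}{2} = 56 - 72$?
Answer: $- \frac{20523}{1263536555} + \frac{32 \sqrt{129}}{3790609665} \approx -1.6147 \cdot 10^{-5}$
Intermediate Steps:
$h = -32$ ($h = 2 \left(56 - 72\right) = 2 \left(-16\right) = -32$)
$c{\left(J \right)} = - 32 \sqrt{J}$
$\frac{1}{c{\left(129 \right)} - 61569} = \frac{1}{- 32 \sqrt{129} - 61569} = \frac{1}{-61569 - 32 \sqrt{129}}$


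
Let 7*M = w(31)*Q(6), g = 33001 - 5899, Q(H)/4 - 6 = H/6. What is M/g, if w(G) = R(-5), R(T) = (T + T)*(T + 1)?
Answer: 80/13551 ≈ 0.0059036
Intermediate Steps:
R(T) = 2*T*(1 + T) (R(T) = (2*T)*(1 + T) = 2*T*(1 + T))
Q(H) = 24 + 2*H/3 (Q(H) = 24 + 4*(H/6) = 24 + 2*H/3)
w(G) = 40 (w(G) = 2*(-5)*(1 - 5) = 2*(-5)*(-4) = 40)
g = 27102
M = 160 (M = (40*(24 + (⅔)*6))/7 = (40*(24 + 4))/7 = (40*28)/7 = (⅐)*1120 = 160)
M/g = 160/27102 = 160*(1/27102) = 80/13551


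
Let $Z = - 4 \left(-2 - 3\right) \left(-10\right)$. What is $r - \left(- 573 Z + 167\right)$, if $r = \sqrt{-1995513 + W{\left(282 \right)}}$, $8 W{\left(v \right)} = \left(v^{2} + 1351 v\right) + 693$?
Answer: $-114767 + \frac{3 i \sqrt{3445090}}{4} \approx -1.1477 \cdot 10^{5} + 1392.1 i$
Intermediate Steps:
$W{\left(v \right)} = \frac{693}{8} + \frac{v^{2}}{8} + \frac{1351 v}{8}$ ($W{\left(v \right)} = \frac{\left(v^{2} + 1351 v\right) + 693}{8} = \frac{693 + v^{2} + 1351 v}{8} = \frac{693}{8} + \frac{v^{2}}{8} + \frac{1351 v}{8}$)
$r = \frac{3 i \sqrt{3445090}}{4}$ ($r = \sqrt{-1995513 + \left(\frac{693}{8} + \frac{282^{2}}{8} + \frac{1351}{8} \cdot 282\right)} = \sqrt{-1995513 + \left(\frac{693}{8} + \frac{1}{8} \cdot 79524 + \frac{190491}{4}\right)} = \sqrt{-1995513 + \left(\frac{693}{8} + \frac{19881}{2} + \frac{190491}{4}\right)} = \sqrt{-1995513 + \frac{461199}{8}} = \sqrt{- \frac{15502905}{8}} = \frac{3 i \sqrt{3445090}}{4} \approx 1392.1 i$)
$Z = -200$ ($Z = \left(-4\right) \left(-5\right) \left(-10\right) = 20 \left(-10\right) = -200$)
$r - \left(- 573 Z + 167\right) = \frac{3 i \sqrt{3445090}}{4} - \left(\left(-573\right) \left(-200\right) + 167\right) = \frac{3 i \sqrt{3445090}}{4} - \left(114600 + 167\right) = \frac{3 i \sqrt{3445090}}{4} - 114767 = -114767 + \frac{3 i \sqrt{3445090}}{4}$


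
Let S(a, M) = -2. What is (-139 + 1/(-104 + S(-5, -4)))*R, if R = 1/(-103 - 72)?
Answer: 421/530 ≈ 0.79434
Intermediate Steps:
R = -1/175 (R = 1/(-175) = -1/175 ≈ -0.0057143)
(-139 + 1/(-104 + S(-5, -4)))*R = (-139 + 1/(-104 - 2))*(-1/175) = (-139 + 1/(-106))*(-1/175) = (-139 - 1/106)*(-1/175) = -14735/106*(-1/175) = 421/530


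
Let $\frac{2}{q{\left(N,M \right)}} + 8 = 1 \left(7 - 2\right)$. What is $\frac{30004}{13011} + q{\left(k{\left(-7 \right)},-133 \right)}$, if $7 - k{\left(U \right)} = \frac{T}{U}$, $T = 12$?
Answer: $\frac{7110}{4337} \approx 1.6394$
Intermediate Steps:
$k{\left(U \right)} = 7 - \frac{12}{U}$
$q{\left(N,M \right)} = - \frac{2}{3}$ ($q{\left(N,M \right)} = \frac{2}{-8 + 1 \left(7 - 2\right)} = \frac{2}{-8 + 1 \cdot 5} = \frac{2}{-8 + 5} = \frac{2}{-3} = 2 \left(- \frac{1}{3}\right) = - \frac{2}{3}$)
$\frac{30004}{13011} + q{\left(k{\left(-7 \right)},-133 \right)} = \frac{30004}{13011} - \frac{2}{3} = \frac{7110}{4337}$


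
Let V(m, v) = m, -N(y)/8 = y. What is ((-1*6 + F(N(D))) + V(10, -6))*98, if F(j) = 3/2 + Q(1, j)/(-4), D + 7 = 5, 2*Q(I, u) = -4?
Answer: 588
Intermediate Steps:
Q(I, u) = -2 (Q(I, u) = (½)*(-4) = -2)
D = -2 (D = -7 + 5 = -2)
N(y) = -8*y
F(j) = 2 (F(j) = 3/2 - 2/(-4) = 3*(½) - 2*(-¼) = 3/2 + ½ = 2)
((-1*6 + F(N(D))) + V(10, -6))*98 = ((-1*6 + 2) + 10)*98 = ((-6 + 2) + 10)*98 = (-4 + 10)*98 = 6*98 = 588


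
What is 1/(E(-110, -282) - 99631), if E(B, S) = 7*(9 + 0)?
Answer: -1/99568 ≈ -1.0043e-5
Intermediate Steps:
E(B, S) = 63 (E(B, S) = 7*9 = 63)
1/(E(-110, -282) - 99631) = 1/(63 - 99631) = 1/(-99568) = -1/99568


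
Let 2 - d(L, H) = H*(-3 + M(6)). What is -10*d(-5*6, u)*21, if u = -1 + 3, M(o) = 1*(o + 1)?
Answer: 1260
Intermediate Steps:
M(o) = 1 + o (M(o) = 1*(1 + o) = 1 + o)
u = 2
d(L, H) = 2 - 4*H (d(L, H) = 2 - H*(-3 + (1 + 6)) = 2 - H*(-3 + 7) = 2 - H*4 = 2 - 4*H)
-10*d(-5*6, u)*21 = -10*(2 - 4*2)*21 = -10*(2 - 8)*21 = -10*(-6)*21 = 60*21 = 1260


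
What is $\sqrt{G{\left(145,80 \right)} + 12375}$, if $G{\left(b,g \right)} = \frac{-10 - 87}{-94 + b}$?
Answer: $\frac{38 \sqrt{22287}}{51} \approx 111.23$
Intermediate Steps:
$G{\left(b,g \right)} = - \frac{97}{-94 + b}$
$\sqrt{G{\left(145,80 \right)} + 12375} = \sqrt{- \frac{97}{-94 + 145} + 12375} = \sqrt{- \frac{97}{51} + 12375} = \sqrt{\frac{631028}{51}} = \frac{38 \sqrt{22287}}{51}$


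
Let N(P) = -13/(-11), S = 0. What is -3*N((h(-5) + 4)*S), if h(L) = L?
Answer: -39/11 ≈ -3.5455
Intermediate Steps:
N(P) = 13/11 (N(P) = -13*(-1/11) = 13/11)
-3*N((h(-5) + 4)*S) = -3*13/11 = -39/11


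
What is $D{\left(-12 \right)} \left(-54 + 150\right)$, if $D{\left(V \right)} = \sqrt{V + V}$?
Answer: $192 i \sqrt{6} \approx 470.3 i$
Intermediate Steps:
$D{\left(V \right)} = \sqrt{2} \sqrt{V}$ ($D{\left(V \right)} = \sqrt{2 V} = \sqrt{2} \sqrt{V}$)
$D{\left(-12 \right)} \left(-54 + 150\right) = \sqrt{2} \sqrt{-12} \left(-54 + 150\right) = \sqrt{2} \cdot 2 i \sqrt{3} \cdot 96 = 2 i \sqrt{6} \cdot 96 = 192 i \sqrt{6}$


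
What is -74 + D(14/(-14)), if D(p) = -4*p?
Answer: -70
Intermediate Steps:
-74 + D(14/(-14)) = -74 - 56/(-14) = -74 - 56*(-1)/14 = -74 - 4*(-1) = -74 + 4 = -70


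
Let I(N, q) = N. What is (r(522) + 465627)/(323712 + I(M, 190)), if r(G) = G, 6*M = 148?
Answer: 1398447/971210 ≈ 1.4399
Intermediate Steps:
M = 74/3 (M = (1/6)*148 = 74/3 ≈ 24.667)
(r(522) + 465627)/(323712 + I(M, 190)) = (522 + 465627)/(323712 + 74/3) = 466149/(971210/3) = 466149*(3/971210) = 1398447/971210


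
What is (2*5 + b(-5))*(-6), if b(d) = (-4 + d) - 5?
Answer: 24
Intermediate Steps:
b(d) = -9 + d
(2*5 + b(-5))*(-6) = (2*5 + (-9 - 5))*(-6) = (10 - 14)*(-6) = -4*(-6) = 24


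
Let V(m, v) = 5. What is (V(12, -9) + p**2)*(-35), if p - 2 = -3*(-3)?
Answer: -4410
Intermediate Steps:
p = 11 (p = 2 - 3*(-3) = 2 + 9 = 11)
(V(12, -9) + p**2)*(-35) = (5 + 11**2)*(-35) = (5 + 121)*(-35) = 126*(-35) = -4410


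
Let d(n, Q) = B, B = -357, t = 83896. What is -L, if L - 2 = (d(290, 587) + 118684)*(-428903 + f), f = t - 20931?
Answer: 43300345724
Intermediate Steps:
d(n, Q) = -357
f = 62965 (f = 83896 - 20931 = 62965)
L = -43300345724 (L = 2 + (-357 + 118684)*(-428903 + 62965) = 2 + 118327*(-365938) = 2 - 43300345726 = -43300345724)
-L = -1*(-43300345724) = 43300345724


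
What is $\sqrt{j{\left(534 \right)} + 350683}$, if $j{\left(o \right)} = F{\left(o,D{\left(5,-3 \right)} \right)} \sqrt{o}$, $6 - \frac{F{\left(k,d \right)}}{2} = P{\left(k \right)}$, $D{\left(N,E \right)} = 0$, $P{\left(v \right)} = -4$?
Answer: $\sqrt{350683 + 20 \sqrt{534}} \approx 592.58$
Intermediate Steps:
$F{\left(k,d \right)} = 20$ ($F{\left(k,d \right)} = 12 - -8 = 12 + 8 = 20$)
$j{\left(o \right)} = 20 \sqrt{o}$
$\sqrt{j{\left(534 \right)} + 350683} = \sqrt{20 \sqrt{534} + 350683} = \sqrt{350683 + 20 \sqrt{534}}$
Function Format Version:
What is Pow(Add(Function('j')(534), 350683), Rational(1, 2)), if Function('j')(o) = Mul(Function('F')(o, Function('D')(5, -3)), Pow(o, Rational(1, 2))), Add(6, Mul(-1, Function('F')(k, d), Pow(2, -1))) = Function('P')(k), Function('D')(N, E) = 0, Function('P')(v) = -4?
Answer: Pow(Add(350683, Mul(20, Pow(534, Rational(1, 2)))), Rational(1, 2)) ≈ 592.58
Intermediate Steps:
Function('F')(k, d) = 20 (Function('F')(k, d) = Add(12, Mul(-2, -4)) = Add(12, 8) = 20)
Function('j')(o) = Mul(20, Pow(o, Rational(1, 2)))
Pow(Add(Function('j')(534), 350683), Rational(1, 2)) = Pow(Add(Mul(20, Pow(534, Rational(1, 2))), 350683), Rational(1, 2)) = Pow(Add(350683, Mul(20, Pow(534, Rational(1, 2)))), Rational(1, 2))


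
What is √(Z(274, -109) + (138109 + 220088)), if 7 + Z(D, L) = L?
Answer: √358081 ≈ 598.40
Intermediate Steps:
Z(D, L) = -7 + L
√(Z(274, -109) + (138109 + 220088)) = √((-7 - 109) + (138109 + 220088)) = √(-116 + 358197) = √358081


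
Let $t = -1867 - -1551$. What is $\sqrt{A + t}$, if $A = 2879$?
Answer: $\sqrt{2563} \approx 50.626$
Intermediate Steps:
$t = -316$ ($t = -1867 + 1551 = -316$)
$\sqrt{A + t} = \sqrt{2879 - 316} = \sqrt{2563}$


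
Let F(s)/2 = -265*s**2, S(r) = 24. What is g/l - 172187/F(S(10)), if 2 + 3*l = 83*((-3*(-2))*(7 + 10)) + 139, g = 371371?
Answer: 48799677343/375189120 ≈ 130.07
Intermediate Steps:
F(s) = -530*s**2 (F(s) = 2*(-265*s**2) = -530*s**2)
l = 8603/3 (l = -2/3 + (83*((-3*(-2))*(7 + 10)) + 139)/3 = -2/3 + (83*(6*17) + 139)/3 = -2/3 + (83*102 + 139)/3 = -2/3 + (8466 + 139)/3 = -2/3 + (1/3)*8605 = -2/3 + 8605/3 = 8603/3 ≈ 2867.7)
g/l - 172187/F(S(10)) = 371371/(8603/3) - 172187/((-530*24**2)) = 371371*(3/8603) - 172187/((-530*576)) = 159159/1229 - 172187/(-305280) = 159159/1229 - 172187*(-1/305280) = 159159/1229 + 172187/305280 = 48799677343/375189120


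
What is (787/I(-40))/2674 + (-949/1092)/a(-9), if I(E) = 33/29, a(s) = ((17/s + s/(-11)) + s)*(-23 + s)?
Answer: 1441106057/5630545536 ≈ 0.25594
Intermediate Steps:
a(s) = (-23 + s)*(17/s + 10*s/11) (a(s) = ((17/s + s*(-1/11)) + s)*(-23 + s) = ((17/s - s/11) + s)*(-23 + s) = (17/s + 10*s/11)*(-23 + s) = (-23 + s)*(17/s + 10*s/11))
I(E) = 33/29 (I(E) = 33*(1/29) = 33/29)
(787/I(-40))/2674 + (-949/1092)/a(-9) = (787/(33/29))/2674 + (-949/1092)/(((1/11)*(-4301 - 9*(187 - 230*(-9) + 10*(-9)²))/(-9))) = (787*(29/33))*(1/2674) + (-949*1/1092)/(((1/11)*(-⅑)*(-4301 - 9*(187 + 2070 + 10*81)))) = (22823/33)*(1/2674) - 73*(-99/(-4301 - 9*(187 + 2070 + 810)))/84 = 22823/88242 - 73*(-99/(-4301 - 9*3067))/84 = 22823/88242 - 73*(-99/(-4301 - 27603))/84 = 22823/88242 - 73/(84*((1/11)*(-⅑)*(-31904))) = 22823/88242 - 73/(84*31904/99) = 22823/88242 - 73/84*99/31904 = 22823/88242 - 2409/893312 = 1441106057/5630545536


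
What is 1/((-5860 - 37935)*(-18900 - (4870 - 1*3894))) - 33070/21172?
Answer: -7196605924557/4607394640060 ≈ -1.5620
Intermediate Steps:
1/((-5860 - 37935)*(-18900 - (4870 - 1*3894))) - 33070/21172 = 1/((-43795)*(-18900 - (4870 - 3894))) - 33070*1/21172 = -1/(43795*(-18900 - 1*976)) - 16535/10586 = -1/(43795*(-18900 - 976)) - 16535/10586 = -1/43795/(-19876) - 16535/10586 = -1/43795*(-1/19876) - 16535/10586 = 1/870469420 - 16535/10586 = -7196605924557/4607394640060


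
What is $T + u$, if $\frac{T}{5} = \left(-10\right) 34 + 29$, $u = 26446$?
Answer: $24891$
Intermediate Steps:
$T = -1555$ ($T = 5 \left(\left(-10\right) 34 + 29\right) = 5 \left(-340 + 29\right) = 5 \left(-311\right) = -1555$)
$T + u = -1555 + 26446 = 24891$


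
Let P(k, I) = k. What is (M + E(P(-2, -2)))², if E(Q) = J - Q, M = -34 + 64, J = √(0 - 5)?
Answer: (32 + I*√5)² ≈ 1019.0 + 143.11*I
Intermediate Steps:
J = I*√5 (J = √(-5) = I*√5 ≈ 2.2361*I)
M = 30
E(Q) = -Q + I*√5 (E(Q) = I*√5 - Q = -Q + I*√5)
(M + E(P(-2, -2)))² = (30 + (-1*(-2) + I*√5))² = (30 + (2 + I*√5))² = (32 + I*√5)²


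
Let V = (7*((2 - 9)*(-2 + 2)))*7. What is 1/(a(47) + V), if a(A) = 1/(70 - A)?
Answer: 23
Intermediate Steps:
V = 0 (V = (7*(-7*0))*7 = (7*0)*7 = 0*7 = 0)
1/(a(47) + V) = 1/(-1/(-70 + 47) + 0) = 1/(-1/(-23) + 0) = 1/(-1*(-1/23) + 0) = 1/(1/23 + 0) = 1/(1/23) = 23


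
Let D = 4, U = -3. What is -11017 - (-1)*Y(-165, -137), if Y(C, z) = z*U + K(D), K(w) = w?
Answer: -10602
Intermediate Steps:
Y(C, z) = 4 - 3*z (Y(C, z) = z*(-3) + 4 = -3*z + 4 = 4 - 3*z)
-11017 - (-1)*Y(-165, -137) = -11017 - (-1)*(4 - 3*(-137)) = -11017 - (-1)*(4 + 411) = -11017 - (-1)*415 = -11017 - 1*(-415) = -11017 + 415 = -10602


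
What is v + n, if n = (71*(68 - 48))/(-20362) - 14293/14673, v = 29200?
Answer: 4361909804737/149385813 ≈ 29199.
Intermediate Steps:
n = -155934863/149385813 (n = (71*20)*(-1/20362) - 14293*1/14673 = 1420*(-1/20362) - 14293/14673 = -710/10181 - 14293/14673 = -155934863/149385813 ≈ -1.0438)
v + n = 29200 - 155934863/149385813 = 4361909804737/149385813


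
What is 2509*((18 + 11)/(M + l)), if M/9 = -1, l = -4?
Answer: -5597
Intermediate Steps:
M = -9 (M = 9*(-1) = -9)
2509*((18 + 11)/(M + l)) = 2509*((18 + 11)/(-9 - 4)) = 2509*(29/(-13)) = 2509*(29*(-1/13)) = 2509*(-29/13) = -5597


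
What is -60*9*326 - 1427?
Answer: -177467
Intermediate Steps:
-60*9*326 - 1427 = -540*326 - 1427 = -176040 - 1427 = -177467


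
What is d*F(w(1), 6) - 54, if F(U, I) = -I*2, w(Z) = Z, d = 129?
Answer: -1602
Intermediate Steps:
F(U, I) = -2*I
d*F(w(1), 6) - 54 = 129*(-2*6) - 54 = 129*(-12) - 54 = -1548 - 54 = -1602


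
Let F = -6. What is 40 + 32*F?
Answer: -152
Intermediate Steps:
40 + 32*F = 40 + 32*(-6) = 40 - 192 = -152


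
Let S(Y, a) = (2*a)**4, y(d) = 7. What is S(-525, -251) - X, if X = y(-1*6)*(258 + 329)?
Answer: 63506011907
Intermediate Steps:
X = 4109 (X = 7*(258 + 329) = 7*587 = 4109)
S(Y, a) = 16*a**4
S(-525, -251) - X = 16*(-251)**4 - 1*4109 = 16*3969126001 - 4109 = 63506016016 - 4109 = 63506011907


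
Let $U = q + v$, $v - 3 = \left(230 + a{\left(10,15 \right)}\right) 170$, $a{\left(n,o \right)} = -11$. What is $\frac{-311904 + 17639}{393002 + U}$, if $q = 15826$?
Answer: $- \frac{294265}{446061} \approx -0.6597$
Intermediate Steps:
$v = 37233$ ($v = 3 + \left(230 - 11\right) 170 = 3 + 219 \cdot 170 = 3 + 37230 = 37233$)
$U = 53059$ ($U = 15826 + 37233 = 53059$)
$\frac{-311904 + 17639}{393002 + U} = \frac{-311904 + 17639}{393002 + 53059} = - \frac{294265}{446061}$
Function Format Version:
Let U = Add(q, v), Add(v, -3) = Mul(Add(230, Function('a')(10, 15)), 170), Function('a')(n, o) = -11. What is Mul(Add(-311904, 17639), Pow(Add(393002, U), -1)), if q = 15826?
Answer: Rational(-294265, 446061) ≈ -0.65970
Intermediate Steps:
v = 37233 (v = Add(3, Mul(Add(230, -11), 170)) = Add(3, Mul(219, 170)) = Add(3, 37230) = 37233)
U = 53059 (U = Add(15826, 37233) = 53059)
Mul(Add(-311904, 17639), Pow(Add(393002, U), -1)) = Mul(Add(-311904, 17639), Pow(Add(393002, 53059), -1)) = Mul(-294265, Pow(446061, -1)) = Mul(-294265, Rational(1, 446061)) = Rational(-294265, 446061)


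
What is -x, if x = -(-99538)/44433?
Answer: -99538/44433 ≈ -2.2402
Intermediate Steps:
x = 99538/44433 (x = -(-99538)/44433 = -1*(-99538/44433) = 99538/44433 ≈ 2.2402)
-x = -1*99538/44433 = -99538/44433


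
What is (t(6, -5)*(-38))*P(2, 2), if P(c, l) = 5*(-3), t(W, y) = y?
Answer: -2850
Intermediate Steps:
P(c, l) = -15
(t(6, -5)*(-38))*P(2, 2) = -5*(-38)*(-15) = 190*(-15) = -2850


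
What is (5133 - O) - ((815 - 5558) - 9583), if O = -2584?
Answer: 22043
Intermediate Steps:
(5133 - O) - ((815 - 5558) - 9583) = (5133 - 1*(-2584)) - ((815 - 5558) - 9583) = (5133 + 2584) - (-4743 - 9583) = 7717 - 1*(-14326) = 7717 + 14326 = 22043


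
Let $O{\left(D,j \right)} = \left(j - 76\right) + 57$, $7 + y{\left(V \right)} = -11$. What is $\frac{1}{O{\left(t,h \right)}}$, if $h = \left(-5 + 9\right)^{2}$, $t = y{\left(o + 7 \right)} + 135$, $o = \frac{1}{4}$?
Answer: $- \frac{1}{3} \approx -0.33333$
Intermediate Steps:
$o = \frac{1}{4} \approx 0.25$
$y{\left(V \right)} = -18$ ($y{\left(V \right)} = -7 - 11 = -18$)
$t = 117$ ($t = -18 + 135 = 117$)
$h = 16$ ($h = 4^{2} = 16$)
$O{\left(D,j \right)} = -19 + j$ ($O{\left(D,j \right)} = \left(-76 + j\right) + 57 = -19 + j$)
$\frac{1}{O{\left(t,h \right)}} = \frac{1}{-19 + 16} = \frac{1}{-3} = - \frac{1}{3}$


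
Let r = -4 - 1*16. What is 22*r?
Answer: -440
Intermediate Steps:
r = -20 (r = -4 - 16 = -20)
22*r = 22*(-20) = -440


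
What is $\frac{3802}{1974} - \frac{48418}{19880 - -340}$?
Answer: $- \frac{1558391}{3326190} \approx -0.46852$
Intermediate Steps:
$\frac{3802}{1974} - \frac{48418}{19880 - -340} = 3802 \cdot \frac{1}{1974} - \frac{48418}{19880 + 340} = \frac{1901}{987} - \frac{48418}{20220} = \frac{1901}{987} - \frac{24209}{10110} = - \frac{1558391}{3326190}$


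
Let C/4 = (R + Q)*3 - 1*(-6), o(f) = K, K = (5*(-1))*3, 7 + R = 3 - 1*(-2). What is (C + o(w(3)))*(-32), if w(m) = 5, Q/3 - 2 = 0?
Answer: -1824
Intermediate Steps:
Q = 6 (Q = 6 + 3*0 = 6 + 0 = 6)
R = -2 (R = -7 + (3 - 1*(-2)) = -7 + (3 + 2) = -7 + 5 = -2)
K = -15 (K = -5*3 = -15)
o(f) = -15
C = 72 (C = 4*((-2 + 6)*3 - 1*(-6)) = 4*(4*3 + 6) = 4*(12 + 6) = 4*18 = 72)
(C + o(w(3)))*(-32) = (72 - 15)*(-32) = 57*(-32) = -1824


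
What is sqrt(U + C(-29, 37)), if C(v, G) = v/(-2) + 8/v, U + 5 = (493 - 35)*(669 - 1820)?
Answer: 3*I*sqrt(197036498)/58 ≈ 726.05*I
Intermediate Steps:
U = -527163 (U = -5 + (493 - 35)*(669 - 1820) = -5 + 458*(-1151) = -5 - 527158 = -527163)
C(v, G) = 8/v - v/2 (C(v, G) = v*(-1/2) + 8/v = -v/2 + 8/v = 8/v - v/2)
sqrt(U + C(-29, 37)) = sqrt(-527163 + (8/(-29) - 1/2*(-29))) = sqrt(-527163 + (8*(-1/29) + 29/2)) = sqrt(-527163 + (-8/29 + 29/2)) = sqrt(-527163 + 825/58) = sqrt(-30574629/58) = 3*I*sqrt(197036498)/58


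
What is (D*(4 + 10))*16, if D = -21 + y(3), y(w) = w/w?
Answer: -4480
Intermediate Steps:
y(w) = 1
D = -20 (D = -21 + 1 = -20)
(D*(4 + 10))*16 = -20*(4 + 10)*16 = -20*14*16 = -280*16 = -4480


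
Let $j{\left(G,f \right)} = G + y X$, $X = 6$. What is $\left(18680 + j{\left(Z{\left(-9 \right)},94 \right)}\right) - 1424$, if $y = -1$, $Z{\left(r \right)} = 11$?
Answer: $17261$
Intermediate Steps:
$j{\left(G,f \right)} = -6 + G$ ($j{\left(G,f \right)} = G - 6 = -6 + G$)
$\left(18680 + j{\left(Z{\left(-9 \right)},94 \right)}\right) - 1424 = \left(18680 + \left(-6 + 11\right)\right) - 1424 = \left(18680 + 5\right) - 1424 = 18685 - 1424 = 17261$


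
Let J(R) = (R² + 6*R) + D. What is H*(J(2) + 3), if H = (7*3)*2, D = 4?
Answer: 966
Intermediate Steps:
H = 42 (H = 21*2 = 42)
J(R) = 4 + R² + 6*R (J(R) = (R² + 6*R) + 4 = 4 + R² + 6*R)
H*(J(2) + 3) = 42*((4 + 2² + 6*2) + 3) = 42*((4 + 4 + 12) + 3) = 42*(20 + 3) = 42*23 = 966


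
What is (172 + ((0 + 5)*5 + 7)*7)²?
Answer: 156816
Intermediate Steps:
(172 + ((0 + 5)*5 + 7)*7)² = (172 + (5*5 + 7)*7)² = (172 + (25 + 7)*7)² = (172 + 32*7)² = (172 + 224)² = 396² = 156816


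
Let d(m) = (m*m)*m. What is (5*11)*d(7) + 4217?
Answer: 23082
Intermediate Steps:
d(m) = m**3 (d(m) = m**2*m = m**3)
(5*11)*d(7) + 4217 = (5*11)*7**3 + 4217 = 55*343 + 4217 = 18865 + 4217 = 23082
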